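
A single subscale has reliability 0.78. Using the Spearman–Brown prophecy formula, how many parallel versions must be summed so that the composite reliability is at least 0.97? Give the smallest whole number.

10

k ≥ ρ*(1−ρ₁)/(ρ₁(1−ρ*)) = 0.97·0.22 / (0.78·0.03) = 9.120.
Smallest integer k = 10.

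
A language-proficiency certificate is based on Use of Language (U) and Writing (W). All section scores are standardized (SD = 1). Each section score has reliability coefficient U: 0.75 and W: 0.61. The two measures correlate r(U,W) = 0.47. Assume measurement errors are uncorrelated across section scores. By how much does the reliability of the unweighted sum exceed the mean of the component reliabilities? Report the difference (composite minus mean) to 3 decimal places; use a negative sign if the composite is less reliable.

Var(sum) = 2 + 0.94 = 2.94; true-score variance = 1.36 + 0.94 = 2.3; composite reliability = 0.7823.
Mean component reliability = 0.6800.
Difference = 0.7823 − 0.6800 = 0.102.

0.102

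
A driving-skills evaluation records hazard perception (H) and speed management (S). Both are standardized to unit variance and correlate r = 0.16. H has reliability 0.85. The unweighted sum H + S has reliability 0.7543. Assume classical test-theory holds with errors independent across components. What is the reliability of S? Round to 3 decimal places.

0.580

Var(H+S) = 2 + 2·0.16 = 2.320.
True-score variance = ρ_H + ρ_S + 2·0.16, so 0.7543 = (0.85 + ρ_S + 0.32) / 2.320.
ρ_S = 0.7543·2.320 − 0.85 − 0.32 = 0.580.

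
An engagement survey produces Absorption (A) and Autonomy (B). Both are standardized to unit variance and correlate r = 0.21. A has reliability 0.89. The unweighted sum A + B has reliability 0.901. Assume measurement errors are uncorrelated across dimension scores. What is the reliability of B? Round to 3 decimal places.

Var(A+B) = 2 + 2·0.21 = 2.420.
True-score variance = ρ_A + ρ_B + 2·0.21, so 0.901 = (0.89 + ρ_B + 0.42) / 2.420.
ρ_B = 0.901·2.420 − 0.89 − 0.42 = 0.870.

0.870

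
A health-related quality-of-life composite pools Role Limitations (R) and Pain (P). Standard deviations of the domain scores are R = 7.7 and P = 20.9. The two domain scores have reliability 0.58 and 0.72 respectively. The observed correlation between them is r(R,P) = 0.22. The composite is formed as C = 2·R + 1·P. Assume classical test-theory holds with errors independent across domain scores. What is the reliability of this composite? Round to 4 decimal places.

0.7279

Var(C) = 2²·7.7² + 20.9² + 2·[2·7.7·20.9·0.22] = 673.97 + 141.618 = 815.588.
Because errors are independent across components, Cov(Tᵢ,Tⱼ) = Cov(Xᵢ,Xⱼ); the off-diagonal part of the true-score variance is the same as above.
True-score variance = [2²·7.7²·0.58 + 20.9²·0.72] + 141.618 = 452.056 + 141.618 = 593.674.
Reliability = 593.674 / 815.588 = 0.7279.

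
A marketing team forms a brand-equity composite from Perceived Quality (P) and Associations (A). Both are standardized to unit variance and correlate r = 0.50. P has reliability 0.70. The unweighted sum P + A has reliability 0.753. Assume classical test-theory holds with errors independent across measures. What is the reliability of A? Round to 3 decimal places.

Var(P+A) = 2 + 2·0.50 = 3.000.
True-score variance = ρ_P + ρ_A + 2·0.50, so 0.753 = (0.70 + ρ_A + 1.00) / 3.000.
ρ_A = 0.753·3.000 − 0.70 − 1.00 = 0.559.

0.559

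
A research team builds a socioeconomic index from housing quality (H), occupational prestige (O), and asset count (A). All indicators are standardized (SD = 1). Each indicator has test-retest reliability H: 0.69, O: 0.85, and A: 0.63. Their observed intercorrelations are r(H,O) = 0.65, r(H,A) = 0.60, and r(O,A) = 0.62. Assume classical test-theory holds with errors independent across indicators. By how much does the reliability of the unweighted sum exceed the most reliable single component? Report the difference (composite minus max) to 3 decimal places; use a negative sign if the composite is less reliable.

0.027

Var(sum) = 3 + 3.74 = 6.74; true-score variance = 2.17 + 3.74 = 5.91; composite reliability = 0.8769.
Max component reliability = 0.8500.
Difference = 0.8769 − 0.8500 = 0.027.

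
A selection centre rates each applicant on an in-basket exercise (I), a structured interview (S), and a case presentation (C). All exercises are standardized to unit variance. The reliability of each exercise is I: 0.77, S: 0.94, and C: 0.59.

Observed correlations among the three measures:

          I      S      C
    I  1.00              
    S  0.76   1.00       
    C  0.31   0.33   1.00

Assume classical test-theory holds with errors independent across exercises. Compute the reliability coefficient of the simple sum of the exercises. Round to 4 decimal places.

Var(I+S+C) = 3 + 2·[0.76 + 0.31 + 0.33] = 3 + 2.8 = 5.8.
Because errors are independent across components, Cov(Tᵢ,Tⱼ) = Cov(Xᵢ,Xⱼ); the off-diagonal part of the true-score variance is the same as above.
True-score variance = [0.77 + 0.94 + 0.59] + 2.8 = 2.3 + 2.8 = 5.1.
Reliability = 5.1 / 5.8 = 0.8793.

0.8793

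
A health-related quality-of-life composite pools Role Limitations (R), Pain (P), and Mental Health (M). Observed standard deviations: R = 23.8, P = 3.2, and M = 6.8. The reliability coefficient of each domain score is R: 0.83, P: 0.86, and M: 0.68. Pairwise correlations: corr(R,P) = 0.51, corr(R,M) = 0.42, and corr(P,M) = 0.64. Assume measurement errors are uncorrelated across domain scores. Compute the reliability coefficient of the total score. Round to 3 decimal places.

0.870

Var(R+P+M) = 23.8² + 3.2² + 6.8² + 2·[23.8·3.2·0.51 + 23.8·6.8·0.42 + 3.2·6.8·0.64] = 622.92 + 241.482 = 864.402.
Under uncorrelated errors the observed covariances equal the true-score covariances, so only the own-variance terms attenuate.
True-score variance = [23.8²·0.83 + 3.2²·0.86 + 6.8²·0.68] + 241.482 = 510.395 + 241.482 = 751.876.
Reliability = 751.876 / 864.402 = 0.870.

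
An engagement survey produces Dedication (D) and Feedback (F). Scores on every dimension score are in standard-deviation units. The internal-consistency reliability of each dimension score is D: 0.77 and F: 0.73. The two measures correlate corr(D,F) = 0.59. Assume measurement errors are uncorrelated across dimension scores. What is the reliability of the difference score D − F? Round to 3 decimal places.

Var(D−F) = 1 + 1 − 2·0.59 = 2 − 1.18 = 0.82.
Under uncorrelated errors the observed covariances equal the true-score covariances, so only the own-variance terms attenuate.
True-score variance = [0.77 + 0.73] − 1.18 = 1.5 − 1.18 = 0.32.
Reliability = 0.32 / 0.82 = 0.390.

0.390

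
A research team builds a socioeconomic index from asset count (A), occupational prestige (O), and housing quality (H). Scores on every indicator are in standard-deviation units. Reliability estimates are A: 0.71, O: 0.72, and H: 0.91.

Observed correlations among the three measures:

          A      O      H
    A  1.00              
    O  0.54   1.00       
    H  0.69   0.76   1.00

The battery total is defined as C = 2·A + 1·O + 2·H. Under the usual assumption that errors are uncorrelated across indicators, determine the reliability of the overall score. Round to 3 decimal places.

0.909

Var(C) = 2² + 1 + 2² + 2·[2·0.54 + 4·0.69 + 2·0.76] = 9 + 10.72 = 19.72.
With uncorrelated errors the cross-covariances are all true-score covariance, so they carry over unchanged; only the diagonal terms shrink to ρᵢσᵢ².
True-score variance = [2²·0.71 + 0.72 + 2²·0.91] + 10.72 = 7.2 + 10.72 = 17.92.
Reliability = 17.92 / 19.72 = 0.909.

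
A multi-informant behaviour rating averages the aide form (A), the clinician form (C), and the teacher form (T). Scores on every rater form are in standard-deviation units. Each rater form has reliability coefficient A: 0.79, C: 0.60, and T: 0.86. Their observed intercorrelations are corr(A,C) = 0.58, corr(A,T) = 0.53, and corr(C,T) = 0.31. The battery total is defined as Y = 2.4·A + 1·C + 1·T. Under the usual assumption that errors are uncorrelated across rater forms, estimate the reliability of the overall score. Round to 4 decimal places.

0.8724

Var(Y) = 2.4² + 1 + 1 + 2·[2.4·0.58 + 2.4·0.53 + 0.31] = 7.76 + 5.948 = 13.708.
With uncorrelated errors the cross-covariances are all true-score covariance, so they carry over unchanged; only the diagonal terms shrink to ρᵢσᵢ².
True-score variance = [2.4²·0.79 + 0.60 + 0.86] + 5.948 = 6.0104 + 5.948 = 11.9584.
Reliability = 11.9584 / 13.708 = 0.8724.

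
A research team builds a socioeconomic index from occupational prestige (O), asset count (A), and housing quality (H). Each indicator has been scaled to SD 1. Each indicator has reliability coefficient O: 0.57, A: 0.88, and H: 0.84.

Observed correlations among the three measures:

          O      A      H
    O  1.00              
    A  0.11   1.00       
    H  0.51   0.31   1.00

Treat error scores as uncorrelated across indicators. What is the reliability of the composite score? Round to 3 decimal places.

Var(O+A+H) = 3 + 2·[0.11 + 0.51 + 0.31] = 3 + 1.86 = 4.86.
With uncorrelated errors the cross-covariances are all true-score covariance, so they carry over unchanged; only the diagonal terms shrink to ρᵢσᵢ².
True-score variance = [0.57 + 0.88 + 0.84] + 1.86 = 2.29 + 1.86 = 4.15.
Reliability = 4.15 / 4.86 = 0.854.

0.854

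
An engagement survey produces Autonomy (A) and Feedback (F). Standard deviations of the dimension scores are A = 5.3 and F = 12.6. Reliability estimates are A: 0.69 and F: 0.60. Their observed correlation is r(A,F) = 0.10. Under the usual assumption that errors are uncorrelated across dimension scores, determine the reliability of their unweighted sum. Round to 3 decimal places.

Var(A+F) = 5.3² + 12.6² + 2·[5.3·12.6·0.10] = 186.85 + 13.356 = 200.206.
Because errors are independent across components, Cov(Tᵢ,Tⱼ) = Cov(Xᵢ,Xⱼ); the off-diagonal part of the true-score variance is the same as above.
True-score variance = [5.3²·0.69 + 12.6²·0.60] + 13.356 = 114.638 + 13.356 = 127.994.
Reliability = 127.994 / 200.206 = 0.639.

0.639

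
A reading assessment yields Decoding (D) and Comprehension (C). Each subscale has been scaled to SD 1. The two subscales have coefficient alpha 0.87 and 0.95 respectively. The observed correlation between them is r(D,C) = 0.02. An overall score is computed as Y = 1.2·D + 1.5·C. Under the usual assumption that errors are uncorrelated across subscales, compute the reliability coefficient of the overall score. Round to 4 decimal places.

0.9203

Var(Y) = 1.2² + 1.5² + 2·[1.8·0.02] = 3.69 + 0.072 = 3.762.
With uncorrelated errors the cross-covariances are all true-score covariance, so they carry over unchanged; only the diagonal terms shrink to ρᵢσᵢ².
True-score variance = [1.2²·0.87 + 1.5²·0.95] + 0.072 = 3.3903 + 0.072 = 3.4623.
Reliability = 3.4623 / 3.762 = 0.9203.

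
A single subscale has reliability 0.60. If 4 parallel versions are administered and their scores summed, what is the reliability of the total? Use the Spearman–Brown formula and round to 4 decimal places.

0.8571

ρ_k = kρ / (1 + (k−1)ρ) = 4·0.60 / (1 + 3·0.60) = 2.400 / 2.800 = 0.8571.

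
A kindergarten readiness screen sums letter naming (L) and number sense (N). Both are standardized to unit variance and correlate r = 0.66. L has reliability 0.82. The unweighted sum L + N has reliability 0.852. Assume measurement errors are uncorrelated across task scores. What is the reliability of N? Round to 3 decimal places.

0.689

Var(L+N) = 2 + 2·0.66 = 3.320.
True-score variance = ρ_L + ρ_N + 2·0.66, so 0.852 = (0.82 + ρ_N + 1.32) / 3.320.
ρ_N = 0.852·3.320 − 0.82 − 1.32 = 0.689.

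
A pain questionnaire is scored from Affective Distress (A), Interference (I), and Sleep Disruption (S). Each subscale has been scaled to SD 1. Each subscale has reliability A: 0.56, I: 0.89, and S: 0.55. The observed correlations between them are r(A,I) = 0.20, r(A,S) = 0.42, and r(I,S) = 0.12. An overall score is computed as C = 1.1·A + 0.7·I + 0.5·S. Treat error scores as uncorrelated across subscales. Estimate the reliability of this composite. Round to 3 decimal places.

0.751

Var(C) = 1.1² + 0.7² + 0.5² + 2·[0.77·0.20 + 0.55·0.42 + 0.35·0.12] = 1.95 + 0.854 = 2.804.
With uncorrelated errors the cross-covariances are all true-score covariance, so they carry over unchanged; only the diagonal terms shrink to ρᵢσᵢ².
True-score variance = [1.1²·0.56 + 0.7²·0.89 + 0.5²·0.55] + 0.854 = 1.2512 + 0.854 = 2.1052.
Reliability = 2.1052 / 2.804 = 0.751.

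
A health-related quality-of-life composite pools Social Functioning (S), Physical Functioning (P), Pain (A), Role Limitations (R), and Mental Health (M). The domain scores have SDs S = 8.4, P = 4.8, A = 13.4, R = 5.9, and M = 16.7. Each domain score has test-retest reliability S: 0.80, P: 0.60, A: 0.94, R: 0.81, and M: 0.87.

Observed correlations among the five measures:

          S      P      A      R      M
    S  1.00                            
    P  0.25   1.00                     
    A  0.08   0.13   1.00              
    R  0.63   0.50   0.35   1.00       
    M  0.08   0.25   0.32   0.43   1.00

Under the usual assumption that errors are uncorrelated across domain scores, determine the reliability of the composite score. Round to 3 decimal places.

Var(S+P+A+R+M) = 8.4² + 4.8² + 13.4² + 5.9² + 16.7² + 2·[8.4·4.8·0.25 + 8.4·13.4·0.08 + 8.4·5.9·0.63 + 8.4·16.7·0.08 + 4.8·13.4·0.13 + 4.8·5.9·0.50 + 4.8·16.7·0.25 + 13.4·5.9·0.35 + 13.4·16.7·0.32 + 5.9·16.7·0.43] = 586.86 + 491.48 = 1078.34.
Under uncorrelated errors the observed covariances equal the true-score covariances, so only the own-variance terms attenuate.
True-score variance = [8.4²·0.80 + 4.8²·0.60 + 13.4²·0.94 + 5.9²·0.81 + 16.7²·0.87] + 491.48 = 509.889 + 491.48 = 1001.37.
Reliability = 1001.37 / 1078.34 = 0.929.

0.929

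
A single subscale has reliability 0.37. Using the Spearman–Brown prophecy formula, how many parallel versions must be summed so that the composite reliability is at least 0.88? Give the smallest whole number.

13

k ≥ ρ*(1−ρ₁)/(ρ₁(1−ρ*)) = 0.88·0.63 / (0.37·0.12) = 12.486.
Smallest integer k = 13.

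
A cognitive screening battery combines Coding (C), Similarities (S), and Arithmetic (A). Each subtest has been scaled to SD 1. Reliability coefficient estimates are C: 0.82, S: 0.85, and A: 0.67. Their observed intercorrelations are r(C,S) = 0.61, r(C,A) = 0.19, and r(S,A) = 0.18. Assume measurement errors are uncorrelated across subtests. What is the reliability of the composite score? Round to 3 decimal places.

0.867

Var(C+S+A) = 3 + 2·[0.61 + 0.19 + 0.18] = 3 + 1.96 = 4.96.
Under uncorrelated errors the observed covariances equal the true-score covariances, so only the own-variance terms attenuate.
True-score variance = [0.82 + 0.85 + 0.67] + 1.96 = 2.34 + 1.96 = 4.3.
Reliability = 4.3 / 4.96 = 0.867.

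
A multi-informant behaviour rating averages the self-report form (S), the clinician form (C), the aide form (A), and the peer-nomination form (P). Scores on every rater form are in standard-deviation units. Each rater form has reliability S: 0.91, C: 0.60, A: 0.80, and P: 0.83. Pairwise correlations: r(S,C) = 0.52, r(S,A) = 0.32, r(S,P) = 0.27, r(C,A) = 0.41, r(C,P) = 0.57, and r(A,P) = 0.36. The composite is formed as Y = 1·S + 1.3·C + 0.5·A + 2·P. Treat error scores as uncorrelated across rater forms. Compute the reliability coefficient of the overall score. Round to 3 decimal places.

Var(Y) = 1 + 1.3² + 0.5² + 2² + 2·[1.3·0.52 + 0.5·0.32 + 2·0.27 + 0.65·0.41 + 2.6·0.57 + 0.36] = 6.94 + 6.969 = 13.909.
With uncorrelated errors the cross-covariances are all true-score covariance, so they carry over unchanged; only the diagonal terms shrink to ρᵢσᵢ².
True-score variance = [0.91 + 1.3²·0.60 + 0.5²·0.80 + 2²·0.83] + 6.969 = 5.444 + 6.969 = 12.413.
Reliability = 12.413 / 13.909 = 0.892.

0.892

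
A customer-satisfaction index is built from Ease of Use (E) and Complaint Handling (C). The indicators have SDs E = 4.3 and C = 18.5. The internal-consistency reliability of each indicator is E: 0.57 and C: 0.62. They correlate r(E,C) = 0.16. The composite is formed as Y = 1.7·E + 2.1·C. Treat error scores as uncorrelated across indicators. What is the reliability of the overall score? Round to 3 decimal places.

Var(Y) = 1.7²·4.3² + 2.1²·18.5² + 2·[3.57·4.3·18.5·0.16] = 1562.76 + 90.8779 = 1653.64.
Under uncorrelated errors the observed covariances equal the true-score covariances, so only the own-variance terms attenuate.
True-score variance = [1.7²·4.3²·0.57 + 2.1²·18.5²·0.62] + 90.8779 = 966.239 + 90.8779 = 1057.12.
Reliability = 1057.12 / 1653.64 = 0.639.

0.639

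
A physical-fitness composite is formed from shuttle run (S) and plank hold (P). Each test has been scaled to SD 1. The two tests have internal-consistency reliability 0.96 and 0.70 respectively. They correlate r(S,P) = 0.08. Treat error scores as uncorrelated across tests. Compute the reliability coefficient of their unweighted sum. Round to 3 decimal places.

Var(S+P) = 2 + 2·[0.08] = 2 + 0.16 = 2.16.
With uncorrelated errors the cross-covariances are all true-score covariance, so they carry over unchanged; only the diagonal terms shrink to ρᵢσᵢ².
True-score variance = [0.96 + 0.70] + 0.16 = 1.66 + 0.16 = 1.82.
Reliability = 1.82 / 2.16 = 0.843.

0.843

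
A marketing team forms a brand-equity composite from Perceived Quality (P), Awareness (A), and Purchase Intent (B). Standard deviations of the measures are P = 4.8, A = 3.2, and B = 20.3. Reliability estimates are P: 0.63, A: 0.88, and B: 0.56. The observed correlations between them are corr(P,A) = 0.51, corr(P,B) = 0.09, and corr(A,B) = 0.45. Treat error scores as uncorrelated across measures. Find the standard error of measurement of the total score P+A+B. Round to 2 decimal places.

13.82

Var(total) = 445.37 + 91.6704 = 537.04.
True-score variance = 254.297 + 91.6704 = 345.967, so reliability = 0.6442.
Error variance = 537.04 − 345.967 = 191.073; SEM = √191.073 = 13.82.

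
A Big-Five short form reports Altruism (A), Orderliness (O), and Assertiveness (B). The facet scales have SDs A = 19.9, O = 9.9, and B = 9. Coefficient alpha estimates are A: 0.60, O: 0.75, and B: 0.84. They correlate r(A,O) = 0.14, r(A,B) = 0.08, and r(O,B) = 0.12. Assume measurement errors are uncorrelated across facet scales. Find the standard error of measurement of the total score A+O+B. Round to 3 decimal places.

Var(total) = 575.02 + 105.203 = 680.223.
True-score variance = 379.153 + 105.203 = 484.356, so reliability = 0.7121.
Error variance = 680.223 − 484.356 = 195.867; SEM = √195.867 = 13.995.

13.995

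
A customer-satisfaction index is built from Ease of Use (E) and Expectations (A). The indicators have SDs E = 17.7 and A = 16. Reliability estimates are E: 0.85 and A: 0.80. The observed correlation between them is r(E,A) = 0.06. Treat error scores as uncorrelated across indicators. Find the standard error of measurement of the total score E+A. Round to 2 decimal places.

9.91

Var(total) = 569.29 + 33.984 = 603.274.
True-score variance = 471.096 + 33.984 = 505.08, so reliability = 0.8372.
Error variance = 603.274 − 505.08 = 98.1935; SEM = √98.1935 = 9.91.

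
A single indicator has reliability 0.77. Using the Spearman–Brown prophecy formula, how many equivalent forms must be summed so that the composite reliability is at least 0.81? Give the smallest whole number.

2

k ≥ ρ*(1−ρ₁)/(ρ₁(1−ρ*)) = 0.81·0.23 / (0.77·0.19) = 1.273.
Smallest integer k = 2.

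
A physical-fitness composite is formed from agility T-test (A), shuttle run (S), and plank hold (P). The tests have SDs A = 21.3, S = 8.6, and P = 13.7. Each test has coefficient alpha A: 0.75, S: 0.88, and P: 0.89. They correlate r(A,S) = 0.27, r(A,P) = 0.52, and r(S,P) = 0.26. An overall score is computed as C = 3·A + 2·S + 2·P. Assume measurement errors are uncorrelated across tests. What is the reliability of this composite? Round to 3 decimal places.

Var(C) = 3²·21.3² + 2²·8.6² + 2²·13.7² + 2·[6·21.3·8.6·0.27 + 6·21.3·13.7·0.52 + 4·8.6·13.7·0.26] = 5129.81 + 2659.46 = 7789.27.
Under uncorrelated errors the observed covariances equal the true-score covariances, so only the own-variance terms attenuate.
True-score variance = [3²·21.3²·0.75 + 2²·8.6²·0.88 + 2²·13.7²·0.89] + 2659.46 = 3990.92 + 2659.46 = 6650.39.
Reliability = 6650.39 / 7789.27 = 0.854.

0.854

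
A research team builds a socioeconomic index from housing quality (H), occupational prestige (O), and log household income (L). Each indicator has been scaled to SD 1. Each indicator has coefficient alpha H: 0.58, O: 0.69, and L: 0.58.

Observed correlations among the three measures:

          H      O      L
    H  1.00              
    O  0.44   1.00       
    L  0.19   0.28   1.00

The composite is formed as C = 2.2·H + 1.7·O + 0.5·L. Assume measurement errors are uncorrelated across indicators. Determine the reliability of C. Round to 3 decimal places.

0.751

Var(C) = 2.2² + 1.7² + 0.5² + 2·[3.74·0.44 + 1.1·0.19 + 0.85·0.28] = 7.98 + 4.1852 = 12.1652.
Because errors are independent across components, Cov(Tᵢ,Tⱼ) = Cov(Xᵢ,Xⱼ); the off-diagonal part of the true-score variance is the same as above.
True-score variance = [2.2²·0.58 + 1.7²·0.69 + 0.5²·0.58] + 4.1852 = 4.9463 + 4.1852 = 9.1315.
Reliability = 9.1315 / 12.1652 = 0.751.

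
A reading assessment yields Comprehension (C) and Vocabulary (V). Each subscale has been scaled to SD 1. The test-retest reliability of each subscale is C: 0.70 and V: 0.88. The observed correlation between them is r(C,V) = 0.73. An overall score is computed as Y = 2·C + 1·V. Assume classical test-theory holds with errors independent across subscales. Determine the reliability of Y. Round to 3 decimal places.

0.833

Var(Y) = 2² + 1 + 2·[2·0.73] = 5 + 2.92 = 7.92.
With uncorrelated errors the cross-covariances are all true-score covariance, so they carry over unchanged; only the diagonal terms shrink to ρᵢσᵢ².
True-score variance = [2²·0.70 + 0.88] + 2.92 = 3.68 + 2.92 = 6.6.
Reliability = 6.6 / 7.92 = 0.833.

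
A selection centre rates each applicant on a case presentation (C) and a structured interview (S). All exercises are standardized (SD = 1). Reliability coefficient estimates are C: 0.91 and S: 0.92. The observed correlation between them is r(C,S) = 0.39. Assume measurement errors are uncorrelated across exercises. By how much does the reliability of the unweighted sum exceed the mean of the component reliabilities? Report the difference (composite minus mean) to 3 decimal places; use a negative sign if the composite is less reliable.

Var(sum) = 2 + 0.78 = 2.78; true-score variance = 1.83 + 0.78 = 2.61; composite reliability = 0.9388.
Mean component reliability = 0.9150.
Difference = 0.9388 − 0.9150 = 0.024.

0.024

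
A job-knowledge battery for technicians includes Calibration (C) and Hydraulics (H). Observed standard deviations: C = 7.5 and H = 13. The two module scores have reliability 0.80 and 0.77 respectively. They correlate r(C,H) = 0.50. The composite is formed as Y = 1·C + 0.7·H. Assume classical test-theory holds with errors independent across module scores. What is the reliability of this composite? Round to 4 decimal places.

Var(Y) = 7.5² + 0.7²·13² + 2·[0.7·7.5·13·0.50] = 139.06 + 68.25 = 207.31.
Under uncorrelated errors the observed covariances equal the true-score covariances, so only the own-variance terms attenuate.
True-score variance = [7.5²·0.80 + 0.7²·13²·0.77] + 68.25 = 108.764 + 68.25 = 177.014.
Reliability = 177.014 / 207.31 = 0.8539.

0.8539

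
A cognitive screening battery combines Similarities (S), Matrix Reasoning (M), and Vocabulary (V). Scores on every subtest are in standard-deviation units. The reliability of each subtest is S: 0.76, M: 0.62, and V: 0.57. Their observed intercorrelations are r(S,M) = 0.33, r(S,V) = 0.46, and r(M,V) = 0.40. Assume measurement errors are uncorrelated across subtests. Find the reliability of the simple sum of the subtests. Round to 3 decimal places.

0.805

Var(S+M+V) = 3 + 2·[0.33 + 0.46 + 0.40] = 3 + 2.38 = 5.38.
Under uncorrelated errors the observed covariances equal the true-score covariances, so only the own-variance terms attenuate.
True-score variance = [0.76 + 0.62 + 0.57] + 2.38 = 1.95 + 2.38 = 4.33.
Reliability = 4.33 / 5.38 = 0.805.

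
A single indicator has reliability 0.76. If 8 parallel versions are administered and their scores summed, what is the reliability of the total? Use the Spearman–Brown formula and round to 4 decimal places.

0.9620

ρ_k = kρ / (1 + (k−1)ρ) = 8·0.76 / (1 + 7·0.76) = 6.080 / 6.320 = 0.9620.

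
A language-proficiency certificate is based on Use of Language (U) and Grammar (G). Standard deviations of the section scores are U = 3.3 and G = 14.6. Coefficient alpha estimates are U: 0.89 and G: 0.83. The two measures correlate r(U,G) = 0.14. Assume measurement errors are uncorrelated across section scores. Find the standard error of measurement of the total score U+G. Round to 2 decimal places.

6.12

Var(total) = 224.05 + 13.4904 = 237.54.
True-score variance = 186.615 + 13.4904 = 200.105, so reliability = 0.8424.
Error variance = 237.54 − 200.105 = 37.4351; SEM = √37.4351 = 6.12.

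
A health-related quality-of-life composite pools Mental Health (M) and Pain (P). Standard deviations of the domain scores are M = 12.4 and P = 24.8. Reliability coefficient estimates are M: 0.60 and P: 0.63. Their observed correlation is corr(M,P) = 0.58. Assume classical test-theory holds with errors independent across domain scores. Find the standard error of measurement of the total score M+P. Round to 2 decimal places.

17.00

Var(total) = 768.8 + 356.723 = 1125.52.
True-score variance = 479.731 + 356.723 = 836.454, so reliability = 0.7432.
Error variance = 1125.52 − 836.454 = 289.069; SEM = √289.069 = 17.00.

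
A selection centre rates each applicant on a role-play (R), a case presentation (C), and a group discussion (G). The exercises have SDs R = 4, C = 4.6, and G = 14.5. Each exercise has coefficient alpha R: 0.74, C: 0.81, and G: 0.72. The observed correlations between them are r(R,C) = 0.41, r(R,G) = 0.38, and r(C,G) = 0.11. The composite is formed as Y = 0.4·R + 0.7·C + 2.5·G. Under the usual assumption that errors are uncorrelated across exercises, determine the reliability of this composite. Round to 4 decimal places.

0.7355

Var(Y) = 0.4²·4² + 0.7²·4.6² + 2.5²·14.5² + 2·[0.28·4·4.6·0.41 + 4·14.5·0.38 + 1.75·4.6·14.5·0.11] = 1326.99 + 73.9841 = 1400.98.
With uncorrelated errors the cross-covariances are all true-score covariance, so they carry over unchanged; only the diagonal terms shrink to ρᵢσᵢ².
True-score variance = [0.4²·4²·0.74 + 0.7²·4.6²·0.81 + 2.5²·14.5²·0.72] + 73.9841 = 956.418 + 73.9841 = 1030.4.
Reliability = 1030.4 / 1400.98 = 0.7355.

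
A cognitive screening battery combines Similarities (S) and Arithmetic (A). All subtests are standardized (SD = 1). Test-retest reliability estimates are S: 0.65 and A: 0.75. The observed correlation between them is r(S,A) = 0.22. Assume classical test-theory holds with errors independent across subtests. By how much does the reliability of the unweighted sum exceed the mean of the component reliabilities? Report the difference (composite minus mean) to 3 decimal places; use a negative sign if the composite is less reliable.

Var(sum) = 2 + 0.44 = 2.44; true-score variance = 1.4 + 0.44 = 1.84; composite reliability = 0.7541.
Mean component reliability = 0.7000.
Difference = 0.7541 − 0.7000 = 0.054.

0.054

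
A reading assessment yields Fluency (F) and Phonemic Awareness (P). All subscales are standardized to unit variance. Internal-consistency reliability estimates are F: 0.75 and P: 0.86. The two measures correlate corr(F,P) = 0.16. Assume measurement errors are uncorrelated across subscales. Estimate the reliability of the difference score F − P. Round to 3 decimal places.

Var(F−P) = 1 + 1 − 2·0.16 = 2 − 0.32 = 1.68.
Under uncorrelated errors the observed covariances equal the true-score covariances, so only the own-variance terms attenuate.
True-score variance = [0.75 + 0.86] − 0.32 = 1.61 − 0.32 = 1.29.
Reliability = 1.29 / 1.68 = 0.768.

0.768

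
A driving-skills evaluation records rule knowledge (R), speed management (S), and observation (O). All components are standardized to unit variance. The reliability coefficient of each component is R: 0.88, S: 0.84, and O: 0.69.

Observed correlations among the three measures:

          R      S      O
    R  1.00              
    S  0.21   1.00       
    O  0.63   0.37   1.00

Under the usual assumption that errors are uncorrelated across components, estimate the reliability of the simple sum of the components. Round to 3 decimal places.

Var(R+S+O) = 3 + 2·[0.21 + 0.63 + 0.37] = 3 + 2.42 = 5.42.
With uncorrelated errors the cross-covariances are all true-score covariance, so they carry over unchanged; only the diagonal terms shrink to ρᵢσᵢ².
True-score variance = [0.88 + 0.84 + 0.69] + 2.42 = 2.41 + 2.42 = 4.83.
Reliability = 4.83 / 5.42 = 0.891.

0.891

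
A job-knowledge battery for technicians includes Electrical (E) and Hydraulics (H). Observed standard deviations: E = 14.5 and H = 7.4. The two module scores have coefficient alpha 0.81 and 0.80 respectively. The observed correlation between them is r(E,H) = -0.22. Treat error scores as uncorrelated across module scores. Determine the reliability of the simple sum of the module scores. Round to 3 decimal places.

Var(E+H) = 14.5² + 7.4² + 2·[14.5·7.4·(-0.22)] = 265.01 − 47.212 = 217.798.
With uncorrelated errors the cross-covariances are all true-score covariance, so they carry over unchanged; only the diagonal terms shrink to ρᵢσᵢ².
True-score variance = [14.5²·0.81 + 7.4²·0.80] − 47.212 = 214.111 − 47.212 = 166.899.
Reliability = 166.899 / 217.798 = 0.766.

0.766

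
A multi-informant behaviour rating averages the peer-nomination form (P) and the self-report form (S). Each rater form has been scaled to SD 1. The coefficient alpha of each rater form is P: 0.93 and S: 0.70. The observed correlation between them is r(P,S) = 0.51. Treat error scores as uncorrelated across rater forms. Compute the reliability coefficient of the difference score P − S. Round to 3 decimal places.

0.622

Var(P−S) = 1 + 1 − 2·0.51 = 2 − 1.02 = 0.98.
With uncorrelated errors the cross-covariances are all true-score covariance, so they carry over unchanged; only the diagonal terms shrink to ρᵢσᵢ².
True-score variance = [0.93 + 0.70] − 1.02 = 1.63 − 1.02 = 0.61.
Reliability = 0.61 / 0.98 = 0.622.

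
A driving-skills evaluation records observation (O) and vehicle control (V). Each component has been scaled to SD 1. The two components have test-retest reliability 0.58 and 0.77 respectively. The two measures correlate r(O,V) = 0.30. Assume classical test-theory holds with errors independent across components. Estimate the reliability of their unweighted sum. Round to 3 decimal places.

0.750

Var(O+V) = 2 + 2·[0.30] = 2 + 0.6 = 2.6.
With uncorrelated errors the cross-covariances are all true-score covariance, so they carry over unchanged; only the diagonal terms shrink to ρᵢσᵢ².
True-score variance = [0.58 + 0.77] + 0.6 = 1.35 + 0.6 = 1.95.
Reliability = 1.95 / 2.6 = 0.750.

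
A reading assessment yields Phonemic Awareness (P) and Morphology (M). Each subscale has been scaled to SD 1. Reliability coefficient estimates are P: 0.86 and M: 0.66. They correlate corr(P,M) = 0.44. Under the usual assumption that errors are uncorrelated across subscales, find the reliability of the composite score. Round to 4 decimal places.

0.8333

Var(P+M) = 2 + 2·[0.44] = 2 + 0.88 = 2.88.
With uncorrelated errors the cross-covariances are all true-score covariance, so they carry over unchanged; only the diagonal terms shrink to ρᵢσᵢ².
True-score variance = [0.86 + 0.66] + 0.88 = 1.52 + 0.88 = 2.4.
Reliability = 2.4 / 2.88 = 0.8333.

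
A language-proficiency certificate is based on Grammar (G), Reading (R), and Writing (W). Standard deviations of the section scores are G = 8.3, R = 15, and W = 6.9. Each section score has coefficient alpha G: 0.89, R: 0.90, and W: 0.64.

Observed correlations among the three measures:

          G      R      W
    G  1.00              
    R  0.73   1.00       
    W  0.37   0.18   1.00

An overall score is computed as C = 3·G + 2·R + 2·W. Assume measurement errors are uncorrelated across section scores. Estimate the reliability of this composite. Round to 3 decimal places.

Var(C) = 3²·8.3² + 2²·15² + 2²·6.9² + 2·[6·8.3·15·0.73 + 6·8.3·6.9·0.37 + 4·15·6.9·0.18] = 1710.45 + 1493.94 = 3204.39.
Because errors are independent across components, Cov(Tᵢ,Tⱼ) = Cov(Xᵢ,Xⱼ); the off-diagonal part of the true-score variance is the same as above.
True-score variance = [3²·8.3²·0.89 + 2²·15²·0.90 + 2²·6.9²·0.64] + 1493.94 = 1483.69 + 1493.94 = 2977.63.
Reliability = 2977.63 / 3204.39 = 0.929.

0.929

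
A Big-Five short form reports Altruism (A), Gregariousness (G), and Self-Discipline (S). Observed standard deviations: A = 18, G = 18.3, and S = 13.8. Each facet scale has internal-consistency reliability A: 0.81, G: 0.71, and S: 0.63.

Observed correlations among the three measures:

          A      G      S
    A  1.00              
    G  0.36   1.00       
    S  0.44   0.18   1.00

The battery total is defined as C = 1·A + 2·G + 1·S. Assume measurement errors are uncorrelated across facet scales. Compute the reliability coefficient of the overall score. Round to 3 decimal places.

Var(C) = 18² + 2²·18.3² + 13.8² + 2·[2·18·18.3·0.36 + 18·13.8·0.44 + 2·18.3·13.8·0.18] = 1854 + 874.757 = 2728.76.
Because errors are independent across components, Cov(Tᵢ,Tⱼ) = Cov(Xᵢ,Xⱼ); the off-diagonal part of the true-score variance is the same as above.
True-score variance = [18²·0.81 + 2²·18.3²·0.71 + 13.8²·0.63] + 874.757 = 1333.5 + 874.757 = 2208.26.
Reliability = 2208.26 / 2728.76 = 0.809.

0.809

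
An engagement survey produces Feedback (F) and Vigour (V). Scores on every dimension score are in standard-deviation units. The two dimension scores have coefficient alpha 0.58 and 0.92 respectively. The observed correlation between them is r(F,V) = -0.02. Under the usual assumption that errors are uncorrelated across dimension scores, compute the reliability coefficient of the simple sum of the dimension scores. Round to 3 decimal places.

0.745

Var(F+V) = 2 + 2·[(-0.02)] = 2 − 0.04 = 1.96.
Under uncorrelated errors the observed covariances equal the true-score covariances, so only the own-variance terms attenuate.
True-score variance = [0.58 + 0.92] − 0.04 = 1.5 − 0.04 = 1.46.
Reliability = 1.46 / 1.96 = 0.745.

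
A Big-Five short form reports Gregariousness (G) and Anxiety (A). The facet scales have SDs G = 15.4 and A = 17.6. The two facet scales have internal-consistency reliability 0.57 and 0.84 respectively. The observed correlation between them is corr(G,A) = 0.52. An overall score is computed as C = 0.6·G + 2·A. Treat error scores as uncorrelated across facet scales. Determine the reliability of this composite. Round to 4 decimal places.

0.8587

Var(C) = 0.6²·15.4² + 2²·17.6² + 2·[1.2·15.4·17.6·0.52] = 1324.42 + 338.258 = 1662.68.
Under uncorrelated errors the observed covariances equal the true-score covariances, so only the own-variance terms attenuate.
True-score variance = [0.6²·15.4²·0.57 + 2²·17.6²·0.84] + 338.258 = 1089.46 + 338.258 = 1427.72.
Reliability = 1427.72 / 1662.68 = 0.8587.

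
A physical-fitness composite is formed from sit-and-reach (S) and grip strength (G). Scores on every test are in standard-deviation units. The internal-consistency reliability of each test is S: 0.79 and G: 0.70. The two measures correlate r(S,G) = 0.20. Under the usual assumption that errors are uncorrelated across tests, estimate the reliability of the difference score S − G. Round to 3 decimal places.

Var(S−G) = 1 + 1 − 2·0.20 = 2 − 0.4 = 1.6.
Because errors are independent across components, Cov(Tᵢ,Tⱼ) = Cov(Xᵢ,Xⱼ); the off-diagonal part of the true-score variance is the same as above.
True-score variance = [0.79 + 0.70] − 0.4 = 1.49 − 0.4 = 1.09.
Reliability = 1.09 / 1.6 = 0.681.

0.681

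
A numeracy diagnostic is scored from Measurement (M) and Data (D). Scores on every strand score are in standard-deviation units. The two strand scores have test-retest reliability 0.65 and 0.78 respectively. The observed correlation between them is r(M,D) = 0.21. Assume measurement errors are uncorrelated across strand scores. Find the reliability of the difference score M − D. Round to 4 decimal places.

Var(M−D) = 1 + 1 − 2·0.21 = 2 − 0.42 = 1.58.
Because errors are independent across components, Cov(Tᵢ,Tⱼ) = Cov(Xᵢ,Xⱼ); the off-diagonal part of the true-score variance is the same as above.
True-score variance = [0.65 + 0.78] − 0.42 = 1.43 − 0.42 = 1.01.
Reliability = 1.01 / 1.58 = 0.6392.

0.6392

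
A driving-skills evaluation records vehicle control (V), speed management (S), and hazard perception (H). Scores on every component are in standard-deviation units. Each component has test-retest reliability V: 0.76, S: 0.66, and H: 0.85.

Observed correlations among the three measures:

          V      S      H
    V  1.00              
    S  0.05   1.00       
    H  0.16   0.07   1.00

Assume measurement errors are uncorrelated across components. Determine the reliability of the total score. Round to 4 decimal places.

0.7949

Var(V+S+H) = 3 + 2·[0.05 + 0.16 + 0.07] = 3 + 0.56 = 3.56.
With uncorrelated errors the cross-covariances are all true-score covariance, so they carry over unchanged; only the diagonal terms shrink to ρᵢσᵢ².
True-score variance = [0.76 + 0.66 + 0.85] + 0.56 = 2.27 + 0.56 = 2.83.
Reliability = 2.83 / 3.56 = 0.7949.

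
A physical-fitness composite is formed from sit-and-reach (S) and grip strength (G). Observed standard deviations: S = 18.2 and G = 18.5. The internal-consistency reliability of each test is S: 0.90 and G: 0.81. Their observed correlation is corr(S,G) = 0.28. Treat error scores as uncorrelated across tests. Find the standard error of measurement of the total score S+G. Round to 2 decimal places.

9.91

Var(total) = 673.49 + 188.552 = 862.042.
True-score variance = 575.339 + 188.552 = 763.891, so reliability = 0.8861.
Error variance = 862.042 − 763.891 = 98.1515; SEM = √98.1515 = 9.91.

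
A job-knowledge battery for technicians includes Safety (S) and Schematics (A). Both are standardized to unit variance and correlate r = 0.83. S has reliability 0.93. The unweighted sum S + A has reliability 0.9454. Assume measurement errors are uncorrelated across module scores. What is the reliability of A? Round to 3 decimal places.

Var(S+A) = 2 + 2·0.83 = 3.660.
True-score variance = ρ_S + ρ_A + 2·0.83, so 0.9454 = (0.93 + ρ_A + 1.66) / 3.660.
ρ_A = 0.9454·3.660 − 0.93 − 1.66 = 0.870.

0.870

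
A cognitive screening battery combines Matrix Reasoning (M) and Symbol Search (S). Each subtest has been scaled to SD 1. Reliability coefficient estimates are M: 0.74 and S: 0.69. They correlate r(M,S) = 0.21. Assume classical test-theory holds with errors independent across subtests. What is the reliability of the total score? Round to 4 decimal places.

Var(M+S) = 2 + 2·[0.21] = 2 + 0.42 = 2.42.
Under uncorrelated errors the observed covariances equal the true-score covariances, so only the own-variance terms attenuate.
True-score variance = [0.74 + 0.69] + 0.42 = 1.43 + 0.42 = 1.85.
Reliability = 1.85 / 2.42 = 0.7645.

0.7645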